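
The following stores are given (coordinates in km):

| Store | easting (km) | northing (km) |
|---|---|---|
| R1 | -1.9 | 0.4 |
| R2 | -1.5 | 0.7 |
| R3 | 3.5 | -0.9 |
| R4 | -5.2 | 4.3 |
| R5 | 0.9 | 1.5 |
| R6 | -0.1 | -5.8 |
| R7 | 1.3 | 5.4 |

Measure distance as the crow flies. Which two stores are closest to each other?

R1 and R2

Pairwise distances:
R1–R2: 0.50 km
R1–R3: 5.55 km
R1–R4: 5.11 km
R1–R5: 3.01 km
R1–R6: 6.46 km
R1–R7: 5.94 km
R2–R3: 5.25 km
R2–R4: 5.16 km
R2–R5: 2.53 km
R2–R6: 6.65 km
R2–R7: 5.47 km
R3–R4: 10.14 km
R3–R5: 3.54 km
R3–R6: 6.08 km
R3–R7: 6.67 km
R4–R5: 6.71 km
R4–R6: 11.31 km
R4–R7: 6.59 km
R5–R6: 7.37 km
R5–R7: 3.92 km
R6–R7: 11.29 km
Closest pair: R1–R2 at 0.50 km.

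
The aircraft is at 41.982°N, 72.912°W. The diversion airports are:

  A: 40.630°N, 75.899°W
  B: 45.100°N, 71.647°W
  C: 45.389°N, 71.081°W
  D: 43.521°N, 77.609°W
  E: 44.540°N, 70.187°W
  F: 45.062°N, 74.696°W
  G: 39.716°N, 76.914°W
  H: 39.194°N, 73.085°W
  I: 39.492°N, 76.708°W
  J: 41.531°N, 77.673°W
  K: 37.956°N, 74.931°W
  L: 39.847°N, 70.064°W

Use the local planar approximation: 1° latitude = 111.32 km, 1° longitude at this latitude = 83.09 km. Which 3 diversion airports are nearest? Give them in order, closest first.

A, H, L

Distances from 41.982°N, 72.912°W:
A: √((-1.352·111.32)² + (-2.987·83.09)²) = √(22651.64666 + 61598.19172) = 290.258 km
B: √((3.118·111.32)² + (1.265·83.09)²) = √(120475.46661 + 11047.87035) = 362.661 km
C: √((3.407·111.32)² + (1.831·83.09)²) = √(143843.63934 + 23145.90715) = 408.644 km
D: √((1.539·111.32)² + (-4.697·83.09)²) = √(29351.04951 + 152313.58433) = 426.221 km
E: √((2.558·111.32)² + (2.725·83.09)²) = √(81086.29846 + 51266.12961) = 363.803 km
F: √((3.080·111.32)² + (-1.784·83.09)²) = √(117556.81966 + 21972.89184) = 373.537 km
G: √((-2.266·111.32)² + (-4.002·83.09)²) = √(63630.62754 + 110573.66039) = 417.378 km
H: √((-2.788·111.32)² + (-0.173·83.09)²) = √(96323.42892 + 206.62826) = 310.693 km
I: √((-2.490·111.32)² + (-3.796·83.09)²) = √(76832.52209 + 99483.24100) = 419.900 km
J: √((-0.451·111.32)² + (-4.761·83.09)²) = √(2520.57416 + 156492.62696) = 398.765 km
K: √((-4.026·111.32)² + (-2.019·83.09)²) = √(200860.22111 + 28142.98478) = 478.543 km
L: √((-2.135·111.32)² + (2.848·83.09)²) = √(56486.17329 + 55998.64105) = 335.388 km
Sorted: A (290.258 km) < H (310.693 km) < L (335.388 km) < B (362.661 km) < E (363.803 km) < …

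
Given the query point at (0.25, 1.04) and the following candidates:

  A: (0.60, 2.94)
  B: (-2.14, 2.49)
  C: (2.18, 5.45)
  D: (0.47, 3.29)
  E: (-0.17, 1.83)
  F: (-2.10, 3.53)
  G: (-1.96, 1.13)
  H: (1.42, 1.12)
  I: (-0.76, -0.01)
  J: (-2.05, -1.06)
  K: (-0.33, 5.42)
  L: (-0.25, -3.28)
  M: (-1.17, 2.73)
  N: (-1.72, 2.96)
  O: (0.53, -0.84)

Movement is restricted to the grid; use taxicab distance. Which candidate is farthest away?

C

Distances from (0.25, 1.04):
A: 2.25
B: 3.84
C: 6.34
D: 2.47
E: 1.21
F: 4.84
G: 2.30
H: 1.25
I: 2.06
J: 4.40
K: 4.96
L: 4.82
M: 3.11
N: 3.89
O: 2.16
Maximum: C at 6.34.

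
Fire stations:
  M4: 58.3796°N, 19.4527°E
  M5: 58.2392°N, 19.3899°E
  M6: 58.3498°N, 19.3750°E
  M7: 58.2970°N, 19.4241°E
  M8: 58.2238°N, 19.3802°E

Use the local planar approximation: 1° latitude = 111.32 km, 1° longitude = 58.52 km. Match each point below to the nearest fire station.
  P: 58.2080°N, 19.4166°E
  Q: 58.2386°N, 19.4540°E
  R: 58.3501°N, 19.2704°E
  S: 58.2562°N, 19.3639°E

P→M8; Q→M5; R→M6; S→M5

P at 58.2080°N, 19.4166°E:
  M4: 19.2190 km
  M5: 3.8085 km
  M6: 15.9718 km
  M7: 9.9172 km
  M8: 2.7624 km
  → nearest: M8 (2.7624 km)
Q at 58.2386°N, 19.4540°E:
  M4: 15.6963 km
  M5: 3.7517 km
  M6: 13.2139 km
  M7: 6.7324 km
  M8: 4.6224 km
  → nearest: M5 (3.7517 km)
R at 58.3501°N, 19.2704°E:
  M4: 11.1622 km
  M5: 14.1885 km
  M6: 6.1213 km
  M7: 10.7630 km
  M8: 15.4584 km
  → nearest: M6 (6.1213 km)
S at 58.2562°N, 19.3639°E:
  M4: 14.6869 km
  M5: 2.4282 km
  M6: 10.4398 km
  M7: 5.7480 km
  M8: 3.7308 km
  → nearest: M5 (2.4282 km)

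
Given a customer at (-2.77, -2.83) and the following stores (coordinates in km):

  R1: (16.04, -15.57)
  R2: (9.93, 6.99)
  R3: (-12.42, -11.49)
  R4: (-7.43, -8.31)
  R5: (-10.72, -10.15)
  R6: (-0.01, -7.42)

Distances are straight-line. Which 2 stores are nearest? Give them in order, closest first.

R6, R4

Distances from (-2.77, -2.83):
R1: 22.72 km
R2: 16.05 km
R3: 12.97 km
R4: 7.19 km
R5: 10.81 km
R6: 5.36 km
Sorted: R6 (5.36 km) < R4 (7.19 km) < R5 (10.81 km) < R3 (12.97 km) < …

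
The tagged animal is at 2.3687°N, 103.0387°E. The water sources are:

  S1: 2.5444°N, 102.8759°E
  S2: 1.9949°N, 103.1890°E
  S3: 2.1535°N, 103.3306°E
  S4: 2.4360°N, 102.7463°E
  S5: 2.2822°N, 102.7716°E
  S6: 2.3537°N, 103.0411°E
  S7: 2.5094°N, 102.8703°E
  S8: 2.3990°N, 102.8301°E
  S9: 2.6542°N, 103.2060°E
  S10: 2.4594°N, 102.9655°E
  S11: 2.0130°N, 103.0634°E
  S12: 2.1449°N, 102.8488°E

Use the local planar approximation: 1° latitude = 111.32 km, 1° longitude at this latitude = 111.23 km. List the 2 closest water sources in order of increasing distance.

S6, S10

Distances from 2.3687°N, 103.0387°E:
S1: 26.6545 km
S2: 44.8441 km
S3: 40.3493 km
S4: 33.3754 km
S5: 31.2310 km
S6: 1.6910 km
S7: 24.4167 km
S8: 23.4465 km
S9: 36.8290 km
S10: 12.9706 km
S11: 39.6917 km
S12: 32.6625 km
Sorted: S6 (1.6910 km) < S10 (12.9706 km) < S8 (23.4465 km) < S7 (24.4167 km) < …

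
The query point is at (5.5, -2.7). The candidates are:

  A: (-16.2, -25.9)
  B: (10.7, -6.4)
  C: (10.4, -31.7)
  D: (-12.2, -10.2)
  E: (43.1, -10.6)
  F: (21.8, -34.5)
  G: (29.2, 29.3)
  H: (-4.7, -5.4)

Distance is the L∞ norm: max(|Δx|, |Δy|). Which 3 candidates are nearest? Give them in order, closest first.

Distances from (5.5, -2.7):
A: max(|-21.7|, |-23.2|) = 23.2
B: max(|5.2|, |-3.7|) = 5.2
C: max(|4.9|, |-29.0|) = 29.0
D: max(|-17.7|, |-7.5|) = 17.7
E: max(|37.6|, |-7.9|) = 37.6
F: max(|16.3|, |-31.8|) = 31.8
G: max(|23.7|, |32.0|) = 32.0
H: max(|-10.2|, |-2.7|) = 10.2
Sorted: B (5.2) < H (10.2) < D (17.7) < A (23.2) < C (29.0) < …

B, H, D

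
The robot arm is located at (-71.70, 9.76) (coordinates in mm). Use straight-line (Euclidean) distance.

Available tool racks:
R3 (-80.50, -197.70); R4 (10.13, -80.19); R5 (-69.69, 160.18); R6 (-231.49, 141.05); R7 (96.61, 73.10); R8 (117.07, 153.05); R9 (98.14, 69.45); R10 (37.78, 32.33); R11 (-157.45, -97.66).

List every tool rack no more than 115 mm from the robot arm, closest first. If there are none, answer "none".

R10

Distances from (-71.70, 9.76):
R3: √((-8.80)² + (-207.46)²) = √(77.4400 + 43039.6516) = 207.65 mm
R4: √((81.83)² + (-89.95)²) = √(6696.1489 + 8091.0025) = 121.60 mm
R5: √((2.01)² + (150.42)²) = √(4.0401 + 22626.1764) = 150.43 mm
R6: √((-159.79)² + (131.29)²) = √(25532.8441 + 17237.0641) = 206.81 mm
R7: √((168.31)² + (63.34)²) = √(28328.2561 + 4011.9556) = 179.83 mm
R8: √((188.77)² + (143.29)²) = √(35634.1129 + 20532.0241) = 236.99 mm
R9: √((169.84)² + (59.69)²) = √(28845.6256 + 3562.8961) = 180.02 mm
R10: √((109.48)² + (22.57)²) = √(11985.8704 + 509.4049) = 111.78 mm
R11: √((-85.75)² + (-107.42)²) = √(7353.0625 + 11539.0564) = 137.45 mm
Threshold 115 mm: R10 (111.78 mm) is within range.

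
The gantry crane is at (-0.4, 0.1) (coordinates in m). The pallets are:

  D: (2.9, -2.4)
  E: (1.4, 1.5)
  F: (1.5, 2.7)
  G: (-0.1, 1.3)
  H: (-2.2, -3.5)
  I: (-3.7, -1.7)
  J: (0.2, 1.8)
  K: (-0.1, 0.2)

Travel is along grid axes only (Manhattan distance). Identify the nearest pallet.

Distances from (-0.4, 0.1):
D: |3.3| + |-2.5| = 3.3 + 2.5 = 5.8 m
E: |1.8| + |1.4| = 1.8 + 1.4 = 3.2 m
F: |1.9| + |2.6| = 1.9 + 2.6 = 4.5 m
G: |0.3| + |1.2| = 0.3 + 1.2 = 1.5 m
H: |-1.8| + |-3.6| = 1.8 + 3.6 = 5.4 m
I: |-3.3| + |-1.8| = 3.3 + 1.8 = 5.1 m
J: |0.6| + |1.7| = 0.6 + 1.7 = 2.3 m
K: |0.3| + |0.1| = 0.3 + 0.1 = 0.4 m
Minimum: K at 0.4 m.

K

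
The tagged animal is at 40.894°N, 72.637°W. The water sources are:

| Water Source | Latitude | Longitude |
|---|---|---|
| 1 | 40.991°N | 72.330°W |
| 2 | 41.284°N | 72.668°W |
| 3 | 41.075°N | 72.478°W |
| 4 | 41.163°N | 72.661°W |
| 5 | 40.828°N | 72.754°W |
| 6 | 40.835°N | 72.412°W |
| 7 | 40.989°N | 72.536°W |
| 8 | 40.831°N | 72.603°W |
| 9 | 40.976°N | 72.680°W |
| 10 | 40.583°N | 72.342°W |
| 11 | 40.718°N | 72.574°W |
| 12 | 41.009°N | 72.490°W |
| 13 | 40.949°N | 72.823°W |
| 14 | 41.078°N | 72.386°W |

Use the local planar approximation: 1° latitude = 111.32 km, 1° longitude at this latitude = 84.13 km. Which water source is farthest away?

2

Distances from 40.894°N, 72.637°W:
1: √((0.097·111.32)² + (0.307·84.13)²) = √(116.59767 + 667.08093) = 27.994 km
2: √((0.390·111.32)² + (-0.031·84.13)²) = √(1884.84486 + 6.80182) = 43.493 km
3: √((0.181·111.32)² + (0.159·84.13)²) = √(405.97898 + 178.93530) = 24.185 km
4: √((0.269·111.32)² + (-0.024·84.13)²) = √(896.70782 + 4.07685) = 30.013 km
5: √((-0.066·111.32)² + (-0.117·84.13)²) = √(53.98017 + 96.88878) = 12.283 km
6: √((-0.059·111.32)² + (0.225·84.13)²) = √(43.13705 + 358.31651) = 20.036 km
7: √((0.095·111.32)² + (0.101·84.13)²) = √(111.83909 + 72.20122) = 13.566 km
8: √((-0.063·111.32)² + (0.034·84.13)²) = √(49.18441 + 8.18200) = 7.574 km
9: √((0.082·111.32)² + (-0.043·84.13)²) = √(83.32477 + 13.08696) = 9.819 km
10: √((-0.311·111.32)² + (0.295·84.13)²) = √(1198.58041 + 615.95050) = 42.597 km
11: √((-0.176·111.32)² + (0.063·84.13)²) = √(383.85900 + 28.09201) = 20.297 km
12: √((0.115·111.32)² + (0.147·84.13)²) = √(163.88608 + 152.94541) = 17.800 km
13: √((0.055·111.32)² + (-0.186·84.13)²) = √(37.48623 + 244.86554) = 16.803 km
14: √((0.184·111.32)² + (0.251·84.13)²) = √(419.54837 + 445.91206) = 29.419 km
Maximum: 2 at 43.493 km.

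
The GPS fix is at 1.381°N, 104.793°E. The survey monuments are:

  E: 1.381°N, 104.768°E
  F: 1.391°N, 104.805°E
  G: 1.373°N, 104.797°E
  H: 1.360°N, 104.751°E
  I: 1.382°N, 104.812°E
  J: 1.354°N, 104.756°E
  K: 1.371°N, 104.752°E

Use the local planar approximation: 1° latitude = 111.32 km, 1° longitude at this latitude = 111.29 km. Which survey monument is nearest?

G

Distances from 1.381°N, 104.793°E:
E: √((0.000·111.32)² + (-0.025·111.29)²) = √(0.00000 + 7.74092) = 2.782 km
F: √((0.010·111.32)² + (0.012·111.29)²) = √(1.23921 + 1.78351) = 1.739 km
G: √((-0.008·111.32)² + (0.004·111.29)²) = √(0.79310 + 0.19817) = 0.996 km
H: √((-0.021·111.32)² + (-0.042·111.29)²) = √(5.46493 + 21.84796) = 5.226 km
I: √((0.001·111.32)² + (0.019·111.29)²) = √(0.01239 + 4.47115) = 2.117 km
J: √((-0.027·111.32)² + (-0.037·111.29)²) = √(9.03387 + 16.95570) = 5.098 km
K: √((-0.010·111.32)² + (-0.041·111.29)²) = √(1.23921 + 20.81997) = 4.697 km
Minimum: G at 0.996 km.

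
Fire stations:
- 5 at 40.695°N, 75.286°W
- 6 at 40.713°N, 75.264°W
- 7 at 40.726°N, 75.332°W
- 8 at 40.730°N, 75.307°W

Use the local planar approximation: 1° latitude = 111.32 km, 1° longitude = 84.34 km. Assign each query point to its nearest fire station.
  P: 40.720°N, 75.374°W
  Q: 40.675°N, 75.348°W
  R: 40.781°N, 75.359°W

P→7; Q→5; R→7

P at 40.720°N, 75.374°W:
  5: 7.927 km
  6: 9.310 km
  7: 3.605 km
  8: 5.759 km
  → nearest: 7 (3.605 km)
Q at 40.675°N, 75.348°W:
  5: 5.683 km
  6: 8.251 km
  7: 5.835 km
  8: 7.032 km
  → nearest: 5 (5.683 km)
R at 40.781°N, 75.359°W:
  5: 11.382 km
  6: 11.023 km
  7: 6.532 km
  8: 7.174 km
  → nearest: 7 (6.532 km)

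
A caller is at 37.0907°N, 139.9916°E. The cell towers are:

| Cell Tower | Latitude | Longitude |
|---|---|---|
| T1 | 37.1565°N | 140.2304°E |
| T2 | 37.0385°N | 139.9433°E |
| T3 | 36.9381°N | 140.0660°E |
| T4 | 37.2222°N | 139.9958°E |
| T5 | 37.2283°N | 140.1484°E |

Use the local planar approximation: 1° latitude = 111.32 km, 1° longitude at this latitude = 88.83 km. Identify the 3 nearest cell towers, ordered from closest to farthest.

T2, T4, T3

Distances from 37.0907°N, 139.9916°E:
T1: 22.4417 km
T2: 7.2232 km
T3: 18.2278 km
T4: 14.6433 km
T5: 20.7035 km
Sorted: T2 (7.2232 km) < T4 (14.6433 km) < T3 (18.2278 km) < T5 (20.7035 km) < T1 (22.4417 km)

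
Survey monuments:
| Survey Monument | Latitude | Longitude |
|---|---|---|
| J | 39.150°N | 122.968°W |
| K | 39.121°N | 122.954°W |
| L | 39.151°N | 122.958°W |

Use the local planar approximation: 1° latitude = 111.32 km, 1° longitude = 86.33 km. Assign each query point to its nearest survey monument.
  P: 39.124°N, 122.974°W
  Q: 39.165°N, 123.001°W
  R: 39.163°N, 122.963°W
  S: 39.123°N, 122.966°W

P→K; Q→J; R→L; S→K

P at 39.124°N, 122.974°W:
  J: √((0.026·111.32)² + (0.006·86.33)²) = √(8.37709 + 0.26830) = 2.940 km
  K: √((-0.003·111.32)² + (0.020·86.33)²) = √(0.11153 + 2.98115) = 1.759 km
  L: √((0.027·111.32)² + (0.016·86.33)²) = √(9.03387 + 1.90793) = 3.308 km
  → nearest: K (1.759 km)
Q at 39.165°N, 123.001°W:
  J: √((-0.015·111.32)² + (0.033·86.33)²) = √(2.78823 + 8.11617) = 3.302 km
  K: √((-0.044·111.32)² + (0.047·86.33)²) = √(23.99119 + 16.46339) = 6.360 km
  L: √((-0.014·111.32)² + (0.043·86.33)²) = √(2.42886 + 13.78035) = 4.026 km
  → nearest: J (3.302 km)
R at 39.163°N, 122.963°W:
  J: √((-0.013·111.32)² + (-0.005·86.33)²) = √(2.09427 + 0.18632) = 1.510 km
  K: √((-0.042·111.32)² + (0.009·86.33)²) = √(21.85974 + 0.60368) = 4.740 km
  L: √((-0.012·111.32)² + (0.005·86.33)²) = √(1.78447 + 0.18632) = 1.404 km
  → nearest: L (1.404 km)
S at 39.123°N, 122.966°W:
  J: √((0.027·111.32)² + (-0.002·86.33)²) = √(9.03387 + 0.02981) = 3.011 km
  K: √((-0.002·111.32)² + (0.012·86.33)²) = √(0.04957 + 1.07321) = 1.060 km
  L: √((0.028·111.32)² + (0.008·86.33)²) = √(9.71544 + 0.47698) = 3.193 km
  → nearest: K (1.060 km)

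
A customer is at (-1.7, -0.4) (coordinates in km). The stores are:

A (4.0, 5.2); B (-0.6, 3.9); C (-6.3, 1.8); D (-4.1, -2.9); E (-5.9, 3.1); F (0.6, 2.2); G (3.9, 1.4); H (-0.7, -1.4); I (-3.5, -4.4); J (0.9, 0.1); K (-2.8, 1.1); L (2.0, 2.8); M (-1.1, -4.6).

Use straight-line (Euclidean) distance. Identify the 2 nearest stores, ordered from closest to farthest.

H, K

Distances from (-1.7, -0.4):
A: 7.991 km
B: 4.438 km
C: 5.099 km
D: 3.466 km
E: 5.467 km
F: 3.471 km
G: 5.882 km
H: 1.414 km
I: 4.386 km
J: 2.648 km
K: 1.860 km
L: 4.892 km
M: 4.243 km
Sorted: H (1.414 km) < K (1.860 km) < J (2.648 km) < D (3.466 km) < …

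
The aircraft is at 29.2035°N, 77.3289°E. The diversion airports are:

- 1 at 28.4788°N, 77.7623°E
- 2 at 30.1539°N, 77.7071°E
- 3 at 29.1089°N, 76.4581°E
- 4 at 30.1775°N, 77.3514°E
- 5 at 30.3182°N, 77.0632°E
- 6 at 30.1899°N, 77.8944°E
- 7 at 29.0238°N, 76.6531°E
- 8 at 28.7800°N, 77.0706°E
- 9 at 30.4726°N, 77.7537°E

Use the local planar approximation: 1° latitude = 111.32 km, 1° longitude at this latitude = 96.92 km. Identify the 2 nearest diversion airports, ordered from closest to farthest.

8, 7

Distances from 29.2035°N, 77.3289°E:
1: 90.9542 km
2: 111.9684 km
3: 85.0524 km
4: 108.4476 km
5: 126.7323 km
6: 122.7245 km
7: 68.4852 km
8: 53.3787 km
9: 147.1532 km
Sorted: 8 (53.3787 km) < 7 (68.4852 km) < 3 (85.0524 km) < 1 (90.9542 km) < …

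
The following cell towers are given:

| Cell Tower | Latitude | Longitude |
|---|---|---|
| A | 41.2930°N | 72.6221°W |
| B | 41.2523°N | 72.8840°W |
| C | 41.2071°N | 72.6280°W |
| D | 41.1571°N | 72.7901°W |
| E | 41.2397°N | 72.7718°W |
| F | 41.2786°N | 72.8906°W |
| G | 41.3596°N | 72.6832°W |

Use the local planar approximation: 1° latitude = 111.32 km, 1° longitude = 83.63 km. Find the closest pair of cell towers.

B and F

Pairwise distances:
B–F: 2.9793 km
A–G: 9.0042 km
D–E: 9.3215 km
B–E: 9.4875 km
A–C: 9.5751 km
E–F: 10.8379 km
C–E: 12.5616 km
B–D: 13.1901 km
A–E: 13.8543 km
C–D: 14.6546 km
E–G: 15.2660 km
D–F: 15.9241 km
C–G: 17.5928 km
F–G: 19.5486 km
B–G: 20.6077 km
A–D: 20.6462 km
B–C: 21.9926 km
A–B: 22.3664 km
A–F: 22.5118 km
C–F: 23.3591 km
D–G: 24.2504 km
Closest pair: B–F at 2.9793 km.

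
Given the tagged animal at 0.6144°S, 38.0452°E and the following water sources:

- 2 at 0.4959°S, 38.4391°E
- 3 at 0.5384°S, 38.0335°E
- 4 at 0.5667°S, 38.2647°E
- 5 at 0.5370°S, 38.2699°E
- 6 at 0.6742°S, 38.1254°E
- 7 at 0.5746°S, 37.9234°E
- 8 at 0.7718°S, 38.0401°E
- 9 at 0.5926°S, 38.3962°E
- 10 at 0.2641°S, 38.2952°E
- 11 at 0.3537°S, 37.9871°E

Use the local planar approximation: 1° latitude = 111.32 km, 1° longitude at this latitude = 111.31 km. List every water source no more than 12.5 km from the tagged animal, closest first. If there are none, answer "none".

Distances from 0.6144°S, 38.0452°E:
2: √((0.1185·111.32)² + (0.3939·111.31)²) = √(174.013562 + 1922.384814) = 45.7864 km
3: √((0.0760·111.32)² + (-0.0117·111.31)²) = √(71.577015 + 1.696056) = 8.5600 km
4: √((0.0477·111.32)² + (0.2195·111.31)²) = √(28.195718 + 596.949255) = 25.0029 km
5: √((0.0774·111.32)² + (0.2247·111.31)²) = √(74.238351 + 625.567979) = 26.4539 km
6: √((-0.0598·111.32)² + (0.0802·111.31)²) = √(44.314797 + 79.692436) = 11.1359 km
7: √((0.0398·111.32)² + (-0.1218·111.31)²) = √(19.629649 + 183.807379) = 14.2631 km
8: √((-0.1574·111.32)² + (-0.0051·111.31)²) = √(307.012354 + 0.322262) = 17.5310 km
9: √((0.0218·111.32)² + (0.3510·111.31)²) = √(5.889242 + 1526.450053) = 39.1451 km
10: √((0.3503·111.32)² + (0.2500·111.31)²) = √(1520.640909 + 774.369756) = 47.9063 km
11: √((0.2607·111.32)² + (-0.0581·111.31)²) = √(842.225638 + 41.823525) = 29.7330 km
Threshold 12.5 km: 3 (8.5600 km), 6 (11.1359 km) are within range.

3, 6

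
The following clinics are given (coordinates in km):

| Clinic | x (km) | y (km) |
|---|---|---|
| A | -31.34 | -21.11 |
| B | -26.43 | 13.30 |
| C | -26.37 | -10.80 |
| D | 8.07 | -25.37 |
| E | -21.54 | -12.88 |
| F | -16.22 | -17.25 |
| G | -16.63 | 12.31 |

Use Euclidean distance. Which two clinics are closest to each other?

C and E

Pairwise distances:
A–B: √((4.91)² + (34.41)²) = √(24.1081 + 1184.0481) = 34.76 km
A–C: √((4.97)² + (10.31)²) = √(24.7009 + 106.2961) = 11.45 km
A–D: √((39.41)² + (-4.26)²) = √(1553.1481 + 18.1476) = 39.64 km
A–E: √((9.80)² + (8.23)²) = √(96.0400 + 67.7329) = 12.80 km
A–F: √((15.12)² + (3.86)²) = √(228.6144 + 14.8996) = 15.60 km
A–G: √((14.71)² + (33.42)²) = √(216.3841 + 1116.8964) = 36.51 km
B–C: √((0.06)² + (-24.10)²) = √(0.0036 + 580.8100) = 24.10 km
B–D: √((34.50)² + (-38.67)²) = √(1190.2500 + 1495.3689) = 51.82 km
B–E: √((4.89)² + (-26.18)²) = √(23.9121 + 685.3924) = 26.63 km
B–F: √((10.21)² + (-30.55)²) = √(104.2441 + 933.3025) = 32.21 km
B–G: √((9.80)² + (-0.99)²) = √(96.0400 + 0.9801) = 9.85 km
C–D: √((34.44)² + (-14.57)²) = √(1186.1136 + 212.2849) = 37.40 km
C–E: √((4.83)² + (-2.08)²) = √(23.3289 + 4.3264) = 5.26 km
C–F: √((10.15)² + (-6.45)²) = √(103.0225 + 41.6025) = 12.03 km
C–G: √((9.74)² + (23.11)²) = √(94.8676 + 534.0721) = 25.08 km
D–E: √((-29.61)² + (12.49)²) = √(876.7521 + 156.0001) = 32.14 km
D–F: √((-24.29)² + (8.12)²) = √(590.0041 + 65.9344) = 25.61 km
D–G: √((-24.70)² + (37.68)²) = √(610.0900 + 1419.7824) = 45.05 km
E–F: √((5.32)² + (-4.37)²) = √(28.3024 + 19.0969) = 6.88 km
E–G: √((4.91)² + (25.19)²) = √(24.1081 + 634.5361) = 25.66 km
F–G: √((-0.41)² + (29.56)²) = √(0.1681 + 873.7936) = 29.56 km
Closest pair: C–E at 5.26 km.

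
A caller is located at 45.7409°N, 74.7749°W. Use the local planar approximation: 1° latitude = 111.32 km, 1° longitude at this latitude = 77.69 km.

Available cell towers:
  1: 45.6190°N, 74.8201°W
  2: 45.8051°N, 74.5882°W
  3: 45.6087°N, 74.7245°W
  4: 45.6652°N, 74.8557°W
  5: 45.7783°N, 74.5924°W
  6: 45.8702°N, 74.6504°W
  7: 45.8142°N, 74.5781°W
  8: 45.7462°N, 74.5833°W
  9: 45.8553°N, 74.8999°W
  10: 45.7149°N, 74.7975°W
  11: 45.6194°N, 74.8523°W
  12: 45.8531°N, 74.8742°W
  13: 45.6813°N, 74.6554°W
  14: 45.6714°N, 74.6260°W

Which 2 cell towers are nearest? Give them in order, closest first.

10, 4

Distances from 45.7409°N, 74.7749°W:
1: 14.0169 km
2: 16.1698 km
3: 15.2285 km
4: 10.5080 km
5: 14.7771 km
6: 17.3417 km
7: 17.3305 km
8: 14.8971 km
9: 16.0153 km
10: 3.3852 km
11: 14.8018 km
12: 14.6805 km
13: 11.4110 km
14: 13.9168 km
Sorted: 10 (3.3852 km) < 4 (10.5080 km) < 13 (11.4110 km) < 14 (13.9168 km) < …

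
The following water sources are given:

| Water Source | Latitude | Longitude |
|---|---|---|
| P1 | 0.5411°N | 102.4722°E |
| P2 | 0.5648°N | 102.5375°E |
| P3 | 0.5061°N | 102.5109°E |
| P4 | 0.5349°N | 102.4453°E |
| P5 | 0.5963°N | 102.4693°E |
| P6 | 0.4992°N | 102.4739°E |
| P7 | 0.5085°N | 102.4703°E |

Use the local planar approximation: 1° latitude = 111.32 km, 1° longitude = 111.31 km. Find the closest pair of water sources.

P6 and P7

Pairwise distances:
P6–P7: 1.1101 km
P1–P4: 3.0728 km
P1–P7: 3.6352 km
P4–P7: 4.0473 km
P3–P6: 4.1895 km
P3–P7: 4.5271 km
P1–P6: 4.6681 km
P4–P6: 5.0920 km
P1–P3: 5.8083 km
P1–P5: 6.1533 km
P2–P3: 7.1740 km
P4–P5: 7.3386 km
P1–P2: 7.7325 km
P3–P4: 7.9748 km
P2–P5: 8.3621 km
P2–P7: 9.7586 km
P5–P7: 9.7745 km
P2–P6: 10.1708 km
P2–P4: 10.7890 km
P5–P6: 10.8213 km
P3–P5: 11.0573 km
Closest pair: P6–P7 at 1.1101 km.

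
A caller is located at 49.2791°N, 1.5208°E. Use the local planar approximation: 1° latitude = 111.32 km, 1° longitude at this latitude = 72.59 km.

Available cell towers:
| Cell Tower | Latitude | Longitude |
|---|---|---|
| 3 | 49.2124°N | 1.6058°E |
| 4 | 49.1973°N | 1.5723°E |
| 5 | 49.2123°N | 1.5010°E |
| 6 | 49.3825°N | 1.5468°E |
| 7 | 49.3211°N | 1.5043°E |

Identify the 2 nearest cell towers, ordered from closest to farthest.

Distances from 49.2791°N, 1.5208°E:
3: 9.6541 km
4: 9.8435 km
5: 7.5738 km
6: 11.6642 km
7: 4.8264 km
Sorted: 7 (4.8264 km) < 5 (7.5738 km) < 3 (9.6541 km) < 4 (9.8435 km) < …

7, 5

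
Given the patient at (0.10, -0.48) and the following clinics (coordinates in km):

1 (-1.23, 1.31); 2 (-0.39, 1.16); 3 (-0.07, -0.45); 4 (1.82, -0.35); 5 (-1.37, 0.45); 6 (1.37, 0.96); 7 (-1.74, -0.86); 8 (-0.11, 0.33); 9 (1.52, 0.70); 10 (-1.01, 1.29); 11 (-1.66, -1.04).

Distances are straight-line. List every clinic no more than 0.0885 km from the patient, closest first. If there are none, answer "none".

Distances from (0.10, -0.48):
1: 2.230 km
2: 1.712 km
3: 0.173 km
4: 1.725 km
5: 1.739 km
6: 1.920 km
7: 1.879 km
8: 0.837 km
9: 1.846 km
10: 2.089 km
11: 1.847 km
Threshold 0.0885 km: none within range.

none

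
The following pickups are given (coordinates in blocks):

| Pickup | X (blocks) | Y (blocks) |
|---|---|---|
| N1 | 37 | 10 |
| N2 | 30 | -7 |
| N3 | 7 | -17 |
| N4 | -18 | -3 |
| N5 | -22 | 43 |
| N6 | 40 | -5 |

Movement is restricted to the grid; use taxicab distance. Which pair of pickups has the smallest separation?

N2 and N6

Pairwise distances:
N2–N6: 12 blocks
N1–N6: 18 blocks
N1–N2: 24 blocks
N2–N3: 33 blocks
N3–N4: 39 blocks
N3–N6: 45 blocks
N4–N5: 50 blocks
N2–N4: 52 blocks
N1–N3: 57 blocks
N4–N6: 60 blocks
N1–N4: 68 blocks
N3–N5: 89 blocks
N1–N5: 92 blocks
N2–N5: 102 blocks
N5–N6: 110 blocks
Closest pair: N2–N6 at 12 blocks.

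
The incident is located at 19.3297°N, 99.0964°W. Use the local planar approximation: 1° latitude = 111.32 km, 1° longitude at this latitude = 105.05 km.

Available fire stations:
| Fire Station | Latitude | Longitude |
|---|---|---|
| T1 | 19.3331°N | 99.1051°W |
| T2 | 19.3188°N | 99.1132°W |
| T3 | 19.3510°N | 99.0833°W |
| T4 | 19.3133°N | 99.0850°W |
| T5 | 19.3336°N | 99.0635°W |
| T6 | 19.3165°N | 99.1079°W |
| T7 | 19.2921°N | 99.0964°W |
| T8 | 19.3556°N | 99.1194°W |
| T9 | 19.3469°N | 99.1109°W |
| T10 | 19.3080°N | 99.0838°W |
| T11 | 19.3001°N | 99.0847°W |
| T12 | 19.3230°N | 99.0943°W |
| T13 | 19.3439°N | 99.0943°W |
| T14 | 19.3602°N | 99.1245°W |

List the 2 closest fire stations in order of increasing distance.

T12, T1

Distances from 19.3297°N, 99.0964°W:
T1: 0.9892 km
T2: 2.1417 km
T3: 2.7415 km
T4: 2.1834 km
T5: 3.4833 km
T6: 1.9023 km
T7: 4.1856 km
T8: 3.7617 km
T9: 2.4467 km
T10: 2.7545 km
T11: 3.5168 km
T12: 0.7778 km
T13: 1.5961 km
T14: 4.4991 km
Sorted: T12 (0.7778 km) < T1 (0.9892 km) < T13 (1.5961 km) < T6 (1.9023 km) < …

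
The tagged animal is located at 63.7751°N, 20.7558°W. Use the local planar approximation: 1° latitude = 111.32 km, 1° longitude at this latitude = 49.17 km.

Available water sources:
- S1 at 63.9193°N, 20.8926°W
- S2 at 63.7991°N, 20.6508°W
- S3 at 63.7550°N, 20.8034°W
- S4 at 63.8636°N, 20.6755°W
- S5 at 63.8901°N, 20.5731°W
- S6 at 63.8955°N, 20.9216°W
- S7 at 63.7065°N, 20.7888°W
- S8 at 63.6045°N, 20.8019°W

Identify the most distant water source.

S8

Distances from 63.7751°N, 20.7558°W:
S1: √((0.1442·111.32)² + (-0.1368·49.17)²) = √(257.677748 + 45.245210) = 17.4047 km
S2: √((0.0240·111.32)² + (0.1050·49.17)²) = √(7.137874 + 26.655020) = 5.8132 km
S3: √((-0.0201·111.32)² + (-0.0476·49.17)²) = √(5.006549 + 5.477903) = 3.2380 km
S4: √((0.0885·111.32)² + (0.0803·49.17)²) = √(97.058357 + 15.589476) = 10.6136 km
S5: √((0.1150·111.32)² + (0.1827·49.17)²) = √(163.886083 + 80.700739) = 15.6393 km
S6: √((0.1204·111.32)² + (-0.1658·49.17)²) = √(179.638479 + 66.461397) = 15.6876 km
S7: √((-0.0686·111.32)² + (-0.0330·49.17)²) = √(58.316926 + 2.632863) = 7.8070 km
S8: √((-0.1706·111.32)² + (-0.0461·49.17)²) = √(360.665374 + 5.138097) = 19.1260 km
Maximum: S8 at 19.1260 km.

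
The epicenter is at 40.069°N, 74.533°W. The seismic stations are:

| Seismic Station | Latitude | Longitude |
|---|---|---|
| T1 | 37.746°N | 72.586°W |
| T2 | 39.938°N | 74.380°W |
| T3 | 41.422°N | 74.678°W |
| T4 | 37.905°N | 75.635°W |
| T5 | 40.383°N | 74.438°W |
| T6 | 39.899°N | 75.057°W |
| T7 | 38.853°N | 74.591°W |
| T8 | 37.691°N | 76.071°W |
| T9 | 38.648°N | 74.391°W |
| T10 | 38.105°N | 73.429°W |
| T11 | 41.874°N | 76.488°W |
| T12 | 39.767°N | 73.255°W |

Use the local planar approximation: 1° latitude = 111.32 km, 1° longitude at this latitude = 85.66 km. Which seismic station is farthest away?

Distances from 40.069°N, 74.533°W:
T1: √((-2.323·111.32)² + (1.947·85.66)²) = √(66872.07741 + 27815.57507) = 307.714 km
T2: √((-0.131·111.32)² + (0.153·85.66)²) = √(212.66156 + 171.76671) = 19.607 km
T3: √((1.353·111.32)² + (-0.145·85.66)²) = √(22685.16741 + 154.27379) = 151.127 km
T4: √((-2.164·111.32)² + (-1.102·85.66)²) = √(58031.11408 + 8910.85402) = 258.731 km
T5: √((0.314·111.32)² + (0.095·85.66)²) = √(1221.81567 + 66.22216) = 35.889 km
T6: √((-0.170·111.32)² + (-0.524·85.66)²) = √(358.13292 + 2014.73863) = 48.712 km
T7: √((-1.216·111.32)² + (-0.058·85.66)²) = √(18323.71571 + 24.68381) = 135.456 km
T8: √((-2.378·111.32)² + (-1.538·85.66)²) = √(70076.12778 + 17356.76610) = 295.691 km
T9: √((-1.421·111.32)² + (0.142·85.66)²) = √(25022.72201 + 147.95608) = 158.653 km
T10: √((-1.964·111.32)² + (1.104·85.66)²) = √(47800.16131 + 8943.22767) = 238.209 km
T11: √((1.805·111.32)² + (-1.955·85.66)²) = √(40373.90974 + 28044.62670) = 261.569 km
T12: √((-0.302·111.32)² + (1.278·85.66)²) = √(1130.21296 + 11984.44282) = 114.519 km
Maximum: T1 at 307.714 km.

T1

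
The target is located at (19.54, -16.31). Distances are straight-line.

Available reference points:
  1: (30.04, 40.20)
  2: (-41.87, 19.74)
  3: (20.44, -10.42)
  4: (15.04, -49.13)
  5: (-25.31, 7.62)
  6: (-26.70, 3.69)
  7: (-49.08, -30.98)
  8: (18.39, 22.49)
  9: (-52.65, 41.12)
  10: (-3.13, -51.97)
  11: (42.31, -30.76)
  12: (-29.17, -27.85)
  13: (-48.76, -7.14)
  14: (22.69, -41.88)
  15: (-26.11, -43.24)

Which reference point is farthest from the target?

9

Distances from (19.54, -16.31):
1: 57.48
2: 71.21
3: 5.96
4: 33.13
5: 50.83
6: 50.38
7: 70.17
8: 38.82
9: 92.25
10: 42.26
11: 26.97
12: 50.06
13: 68.91
14: 25.76
15: 53.00
Maximum: 9 at 92.25.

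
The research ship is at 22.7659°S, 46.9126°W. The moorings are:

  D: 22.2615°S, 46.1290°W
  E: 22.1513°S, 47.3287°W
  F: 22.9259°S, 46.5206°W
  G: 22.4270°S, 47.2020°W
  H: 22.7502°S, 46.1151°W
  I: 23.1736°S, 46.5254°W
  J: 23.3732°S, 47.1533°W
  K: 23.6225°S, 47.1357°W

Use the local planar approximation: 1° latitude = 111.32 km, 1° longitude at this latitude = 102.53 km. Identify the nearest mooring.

Distances from 22.7659°S, 46.9126°W:
D: 98.0190 km
E: 80.6290 km
F: 43.9615 km
G: 47.9970 km
H: 81.7864 km
I: 60.2982 km
J: 71.9683 km
K: 98.0619 km
Minimum: F at 43.9615 km.

F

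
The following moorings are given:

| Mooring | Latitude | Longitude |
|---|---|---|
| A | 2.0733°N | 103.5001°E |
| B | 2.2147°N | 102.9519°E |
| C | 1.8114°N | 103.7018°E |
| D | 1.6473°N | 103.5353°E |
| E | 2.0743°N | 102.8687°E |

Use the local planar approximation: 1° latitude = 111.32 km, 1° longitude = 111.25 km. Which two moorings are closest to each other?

Pairwise distances:
A–B: 62.9858 km
A–C: 36.7901 km
A–D: 47.5837 km
A–E: 70.2433 km
B–C: 94.7394 km
B–D: 90.5649 km
B–E: 18.1645 km
C–D: 26.0156 km
C–E: 97.1932 km
D–E: 88.0854 km
Closest pair: B–E at 18.1645 km.

B and E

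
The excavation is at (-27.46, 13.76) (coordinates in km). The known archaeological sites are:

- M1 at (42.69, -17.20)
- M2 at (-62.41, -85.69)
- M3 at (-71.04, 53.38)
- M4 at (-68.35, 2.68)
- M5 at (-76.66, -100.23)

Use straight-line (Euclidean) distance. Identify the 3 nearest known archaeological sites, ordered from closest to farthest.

Distances from (-27.46, 13.76):
M1: 76.68 km
M2: 105.41 km
M3: 58.90 km
M4: 42.36 km
M5: 124.15 km
Sorted: M4 (42.36 km) < M3 (58.90 km) < M1 (76.68 km) < M2 (105.41 km) < M5 (124.15 km)

M4, M3, M1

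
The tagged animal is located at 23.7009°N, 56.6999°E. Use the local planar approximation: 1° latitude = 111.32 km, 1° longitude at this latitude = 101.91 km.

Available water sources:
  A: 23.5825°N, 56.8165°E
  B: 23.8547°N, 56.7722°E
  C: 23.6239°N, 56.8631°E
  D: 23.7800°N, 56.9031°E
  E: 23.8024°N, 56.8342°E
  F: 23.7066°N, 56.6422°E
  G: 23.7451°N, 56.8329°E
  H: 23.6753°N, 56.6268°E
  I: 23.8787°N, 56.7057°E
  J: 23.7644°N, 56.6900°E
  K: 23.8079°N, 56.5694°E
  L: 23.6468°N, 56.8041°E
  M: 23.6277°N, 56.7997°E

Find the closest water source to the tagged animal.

Distances from 23.7009°N, 56.6999°E:
A: 17.7459 km
B: 18.6392 km
C: 18.7106 km
D: 22.5025 km
E: 17.7479 km
F: 5.9143 km
G: 14.4195 km
H: 7.9761 km
I: 19.8015 km
J: 7.1405 km
K: 17.8535 km
L: 12.2079 km
M: 13.0323 km
Minimum: F at 5.9143 km.

F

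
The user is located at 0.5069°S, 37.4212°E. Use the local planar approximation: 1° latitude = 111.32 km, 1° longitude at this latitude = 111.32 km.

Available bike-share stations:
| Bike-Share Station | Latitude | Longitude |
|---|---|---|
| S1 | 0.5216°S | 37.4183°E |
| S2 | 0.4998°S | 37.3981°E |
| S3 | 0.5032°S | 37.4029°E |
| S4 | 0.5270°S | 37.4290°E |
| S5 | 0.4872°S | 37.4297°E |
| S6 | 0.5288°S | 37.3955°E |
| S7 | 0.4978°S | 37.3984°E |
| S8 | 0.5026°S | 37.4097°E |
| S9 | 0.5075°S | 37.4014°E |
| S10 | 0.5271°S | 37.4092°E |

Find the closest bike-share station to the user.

Distances from 0.5069°S, 37.4212°E:
S1: 1.6679 km
S2: 2.6902 km
S3: 2.0784 km
S4: 2.4001 km
S5: 2.3884 km
S6: 3.7588 km
S7: 2.7328 km
S8: 1.3667 km
S9: 2.2051 km
S10: 2.6155 km
Minimum: S8 at 1.3667 km.

S8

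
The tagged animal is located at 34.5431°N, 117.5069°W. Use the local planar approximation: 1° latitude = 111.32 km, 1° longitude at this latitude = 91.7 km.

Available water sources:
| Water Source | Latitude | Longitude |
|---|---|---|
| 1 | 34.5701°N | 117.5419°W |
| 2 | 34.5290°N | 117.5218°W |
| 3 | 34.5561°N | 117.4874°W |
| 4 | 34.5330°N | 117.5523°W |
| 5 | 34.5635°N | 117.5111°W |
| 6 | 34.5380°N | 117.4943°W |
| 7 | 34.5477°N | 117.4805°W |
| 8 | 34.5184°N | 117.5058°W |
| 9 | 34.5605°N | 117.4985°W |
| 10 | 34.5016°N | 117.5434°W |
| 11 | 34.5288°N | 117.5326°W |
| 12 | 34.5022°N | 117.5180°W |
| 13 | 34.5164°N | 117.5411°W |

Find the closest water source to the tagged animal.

6

Distances from 34.5431°N, 117.5069°W:
1: 4.3971 km
2: 2.0810 km
3: 2.3004 km
4: 4.3123 km
5: 2.3034 km
6: 1.2874 km
7: 2.4744 km
8: 2.7515 km
9: 2.0845 km
10: 5.7048 km
11: 2.8440 km
12: 4.6654 km
13: 4.3208 km
Minimum: 6 at 1.2874 km.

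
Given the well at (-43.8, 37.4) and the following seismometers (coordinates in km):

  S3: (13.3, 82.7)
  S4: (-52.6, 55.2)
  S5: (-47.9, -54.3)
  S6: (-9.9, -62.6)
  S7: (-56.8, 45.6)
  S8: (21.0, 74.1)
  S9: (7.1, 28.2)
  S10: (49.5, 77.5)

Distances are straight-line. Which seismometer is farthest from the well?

Distances from (-43.8, 37.4):
S3: √((57.1)² + (45.3)²) = √(3260.410 + 2052.090) = 72.9 km
S4: √((-8.8)² + (17.8)²) = √(77.440 + 316.840) = 19.9 km
S5: √((-4.1)² + (-91.7)²) = √(16.810 + 8408.890) = 91.8 km
S6: √((33.9)² + (-100.0)²) = √(1149.210 + 10000.000) = 105.6 km
S7: √((-13.0)² + (8.2)²) = √(169.000 + 67.240) = 15.4 km
S8: √((64.8)² + (36.7)²) = √(4199.040 + 1346.890) = 74.5 km
S9: √((50.9)² + (-9.2)²) = √(2590.810 + 84.640) = 51.7 km
S10: √((93.3)² + (40.1)²) = √(8704.890 + 1608.010) = 101.6 km
Maximum: S6 at 105.6 km.

S6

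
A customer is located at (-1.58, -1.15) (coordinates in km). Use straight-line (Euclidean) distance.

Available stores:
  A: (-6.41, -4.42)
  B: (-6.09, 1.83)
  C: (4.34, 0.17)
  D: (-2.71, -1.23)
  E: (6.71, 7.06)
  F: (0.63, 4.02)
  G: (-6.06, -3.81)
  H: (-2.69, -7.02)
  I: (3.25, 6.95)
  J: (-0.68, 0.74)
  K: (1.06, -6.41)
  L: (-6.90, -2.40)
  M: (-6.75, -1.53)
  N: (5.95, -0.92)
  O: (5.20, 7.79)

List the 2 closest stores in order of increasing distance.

D, J

Distances from (-1.58, -1.15):
A: √((-4.83)² + (-3.27)²) = √(23.3289 + 10.6929) = 5.83 km
B: √((-4.51)² + (2.98)²) = √(20.3401 + 8.8804) = 5.41 km
C: √((5.92)² + (1.32)²) = √(35.0464 + 1.7424) = 6.07 km
D: √((-1.13)² + (-0.08)²) = √(1.2769 + 0.0064) = 1.13 km
E: √((8.29)² + (8.21)²) = √(68.7241 + 67.4041) = 11.67 km
F: √((2.21)² + (5.17)²) = √(4.8841 + 26.7289) = 5.62 km
G: √((-4.48)² + (-2.66)²) = √(20.0704 + 7.0756) = 5.21 km
H: √((-1.11)² + (-5.87)²) = √(1.2321 + 34.4569) = 5.97 km
I: √((4.83)² + (8.10)²) = √(23.3289 + 65.6100) = 9.43 km
J: √((0.90)² + (1.89)²) = √(0.8100 + 3.5721) = 2.09 km
K: √((2.64)² + (-5.26)²) = √(6.9696 + 27.6676) = 5.89 km
L: √((-5.32)² + (-1.25)²) = √(28.3024 + 1.5625) = 5.46 km
M: √((-5.17)² + (-0.38)²) = √(26.7289 + 0.1444) = 5.18 km
N: √((7.53)² + (0.23)²) = √(56.7009 + 0.0529) = 7.53 km
O: √((6.78)² + (8.94)²) = √(45.9684 + 79.9236) = 11.22 km
Sorted: D (1.13 km) < J (2.09 km) < M (5.18 km) < G (5.21 km) < …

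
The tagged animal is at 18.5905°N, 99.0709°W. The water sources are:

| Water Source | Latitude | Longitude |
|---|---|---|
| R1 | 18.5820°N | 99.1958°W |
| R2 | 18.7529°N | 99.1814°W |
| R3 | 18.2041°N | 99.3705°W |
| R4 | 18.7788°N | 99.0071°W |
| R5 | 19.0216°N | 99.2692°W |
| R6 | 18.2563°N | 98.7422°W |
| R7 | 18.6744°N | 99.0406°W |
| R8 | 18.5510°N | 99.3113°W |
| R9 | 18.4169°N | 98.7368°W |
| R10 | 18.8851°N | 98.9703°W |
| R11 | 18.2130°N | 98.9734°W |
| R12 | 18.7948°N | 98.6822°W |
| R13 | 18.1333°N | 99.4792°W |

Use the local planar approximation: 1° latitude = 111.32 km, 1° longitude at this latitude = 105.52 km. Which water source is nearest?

R7

Distances from 18.5905°N, 99.0709°W:
R1: √((-0.0085·111.32)² + (-0.1249·105.52)²) = √(0.895332 + 173.697850) = 13.2134 km
R2: √((0.1624·111.32)² + (-0.1105·105.52)²) = √(326.827390 + 135.954667) = 21.5124 km
R3: √((-0.3864·111.32)² + (-0.2996·105.52)²) = √(1850.208325 + 999.431845) = 53.3820 km
R4: √((0.1883·111.32)² + (0.0638·105.52)²) = √(439.386830 + 45.322194) = 22.0161 km
R5: √((0.4311·111.32)² + (-0.1983·105.52)²) = √(2303.045091 + 437.839555) = 52.3535 km
R6: √((-0.3342·111.32)² + (0.3287·105.52)²) = √(1384.073923 + 1203.009268) = 50.8634 km
R7: √((0.0839·111.32)² + (0.0303·105.52)²) = √(87.230893 + 10.222446) = 9.8718 km
R8: √((-0.0395·111.32)² + (-0.2404·105.52)²) = √(19.334840 + 643.485095) = 25.7453 km
R9: √((-0.1736·111.32)² + (0.3341·105.52)²) = √(373.461500 + 1242.860874) = 40.2035 km
R10: √((0.2946·111.32)² + (0.1006·105.52)²) = √(1075.503629 + 112.684849) = 34.4701 km
R11: √((-0.3775·111.32)² + (0.0975·105.52)²) = √(1765.957743 + 105.847059) = 43.2644 km
R12: √((0.2043·111.32)² + (0.3887·105.52)²) = √(517.229312 + 1682.281412) = 46.8989 km
R13: √((-0.4572·111.32)² + (-0.4083·105.52)²) = √(2590.352327 + 1856.215201) = 66.6826 km
Minimum: R7 at 9.8718 km.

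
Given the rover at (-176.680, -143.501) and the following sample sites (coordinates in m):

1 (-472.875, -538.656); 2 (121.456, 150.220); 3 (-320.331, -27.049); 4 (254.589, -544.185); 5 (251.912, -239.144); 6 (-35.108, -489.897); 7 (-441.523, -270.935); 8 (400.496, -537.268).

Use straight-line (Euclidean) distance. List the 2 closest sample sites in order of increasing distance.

Distances from (-176.680, -143.501):
1: √((-296.195)² + (-395.155)²) = √(87731.47802 + 156147.47402) = 493.841 m
2: √((298.136)² + (293.721)²) = √(88885.07450 + 86272.02584) = 418.518 m
3: √((-143.651)² + (116.452)²) = √(20635.60980 + 13561.06830) = 184.923 m
4: √((431.269)² + (-400.684)²) = √(185992.95036 + 160547.66786) = 588.677 m
5: √((428.592)² + (-95.643)²) = √(183691.10246 + 9147.58345) = 439.134 m
6: √((141.572)² + (-346.396)²) = √(20042.63118 + 119990.18882) = 374.210 m
7: √((-264.843)² + (-127.434)²) = √(70141.81465 + 16239.42436) = 293.907 m
8: √((577.176)² + (-393.767)²) = √(333132.13498 + 155052.45029) = 698.702 m
Sorted: 3 (184.923 m) < 7 (293.907 m) < 6 (374.210 m) < 2 (418.518 m) < …

3, 7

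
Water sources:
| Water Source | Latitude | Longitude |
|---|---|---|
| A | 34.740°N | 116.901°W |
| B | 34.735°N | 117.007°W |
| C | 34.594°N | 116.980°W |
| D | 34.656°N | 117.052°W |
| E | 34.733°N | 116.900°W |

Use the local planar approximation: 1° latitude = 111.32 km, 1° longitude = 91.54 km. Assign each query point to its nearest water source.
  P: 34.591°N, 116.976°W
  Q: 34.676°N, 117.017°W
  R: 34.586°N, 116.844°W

P at 34.591°N, 116.976°W:
  A: √((0.149·111.32)² + (0.075·91.54)²) = √(275.11795 + 47.13509) = 17.951 km
  B: √((0.144·111.32)² + (-0.031·91.54)²) = √(256.96346 + 8.05277) = 16.279 km
  C: √((0.003·111.32)² + (-0.004·91.54)²) = √(0.11153 + 0.13407) = 0.496 km
  D: √((0.065·111.32)² + (-0.076·91.54)²) = √(52.35680 + 48.40041) = 10.038 km
  E: √((0.142·111.32)² + (0.076·91.54)²) = √(249.87516 + 48.40041) = 17.271 km
  → nearest: C (0.496 km)
Q at 34.676°N, 117.017°W:
  A: √((0.064·111.32)² + (0.116·91.54)²) = √(50.75822 + 112.75552) = 12.787 km
  B: √((0.059·111.32)² + (0.010·91.54)²) = √(43.13705 + 0.83796) = 6.631 km
  C: √((-0.082·111.32)² + (0.037·91.54)²) = √(83.32477 + 11.47163) = 9.736 km
  D: √((-0.020·111.32)² + (-0.035·91.54)²) = √(4.95686 + 10.26498) = 3.902 km
  E: √((0.057·111.32)² + (0.117·91.54)²) = √(40.26207 + 114.70796) = 12.449 km
  → nearest: D (3.902 km)
R at 34.586°N, 116.844°W:
  A: √((0.154·111.32)² + (-0.057·91.54)²) = √(293.89205 + 27.22523) = 17.920 km
  B: √((0.149·111.32)² + (-0.163·91.54)²) = √(275.11795 + 222.63684) = 22.310 km
  C: √((0.008·111.32)² + (-0.136·91.54)²) = √(0.79310 + 154.98856) = 12.481 km
  D: √((0.070·111.32)² + (-0.208·91.54)²) = √(60.72150 + 362.53379) = 20.573 km
  E: √((0.147·111.32)² + (-0.056·91.54)²) = √(267.78181 + 26.27834) = 17.148 km
  → nearest: C (12.481 km)

P→C; Q→D; R→C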